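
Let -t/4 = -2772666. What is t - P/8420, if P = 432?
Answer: 23345847612/2105 ≈ 1.1091e+7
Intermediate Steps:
t = 11090664 (t = -4*(-2772666) = 11090664)
t - P/8420 = 11090664 - 432/8420 = 11090664 - 1*108/2105 = 11090664 - 108/2105 = 23345847612/2105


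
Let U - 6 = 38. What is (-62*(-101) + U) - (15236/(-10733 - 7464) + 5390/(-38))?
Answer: 2229585757/345743 ≈ 6448.7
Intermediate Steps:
U = 44 (U = 6 + 38 = 44)
(-62*(-101) + U) - (15236/(-10733 - 7464) + 5390/(-38)) = (-62*(-101) + 44) - (15236/(-10733 - 7464) + 5390/(-38)) = (6262 + 44) - (15236/(-18197) + 5390*(-1/38)) = 6306 - (15236*(-1/18197) - 2695/19) = 6306 - (-15236/18197 - 2695/19) = 6306 - 1*(-49330399/345743) = 6306 + 49330399/345743 = 2229585757/345743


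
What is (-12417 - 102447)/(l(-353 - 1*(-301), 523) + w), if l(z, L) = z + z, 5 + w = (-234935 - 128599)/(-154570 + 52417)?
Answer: 3911234064/3590381 ≈ 1089.4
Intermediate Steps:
w = -49077/34051 (w = -5 + (-234935 - 128599)/(-154570 + 52417) = -5 - 363534/(-102153) = -5 - 363534*(-1/102153) = -5 + 121178/34051 = -49077/34051 ≈ -1.4413)
l(z, L) = 2*z
(-12417 - 102447)/(l(-353 - 1*(-301), 523) + w) = (-12417 - 102447)/(2*(-353 - 1*(-301)) - 49077/34051) = -114864/(2*(-353 + 301) - 49077/34051) = -114864/(2*(-52) - 49077/34051) = -114864/(-104 - 49077/34051) = -114864/(-3590381/34051) = -114864*(-34051/3590381) = 3911234064/3590381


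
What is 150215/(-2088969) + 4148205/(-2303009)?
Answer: -9011418147580/4810914407721 ≈ -1.8731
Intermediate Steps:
150215/(-2088969) + 4148205/(-2303009) = 150215*(-1/2088969) + 4148205*(-1/2303009) = -150215/2088969 - 4148205/2303009 = -9011418147580/4810914407721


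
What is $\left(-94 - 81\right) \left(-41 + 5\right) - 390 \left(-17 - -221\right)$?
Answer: $-73260$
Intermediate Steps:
$\left(-94 - 81\right) \left(-41 + 5\right) - 390 \left(-17 - -221\right) = \left(-175\right) \left(-36\right) - 390 \left(-17 + 221\right) = 6300 - 79560 = -73260$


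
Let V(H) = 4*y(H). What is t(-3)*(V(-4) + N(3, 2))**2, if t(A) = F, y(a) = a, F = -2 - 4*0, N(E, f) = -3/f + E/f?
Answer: -512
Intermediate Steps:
F = -2 (F = -2 + 0 = -2)
t(A) = -2
V(H) = 4*H
t(-3)*(V(-4) + N(3, 2))**2 = -2*(4*(-4) + (-3 + 3)/2)**2 = -2*(-16 + (1/2)*0)**2 = -2*(-16 + 0)**2 = -2*(-16)**2 = -2*256 = -512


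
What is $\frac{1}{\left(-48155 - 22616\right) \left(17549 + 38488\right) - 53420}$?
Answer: $- \frac{1}{3965847947} \approx -2.5215 \cdot 10^{-10}$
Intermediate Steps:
$\frac{1}{\left(-48155 - 22616\right) \left(17549 + 38488\right) - 53420} = \frac{1}{\left(-70771\right) 56037 - 53420} = \frac{1}{-3965794527 - 53420} = \frac{1}{-3965847947} = - \frac{1}{3965847947}$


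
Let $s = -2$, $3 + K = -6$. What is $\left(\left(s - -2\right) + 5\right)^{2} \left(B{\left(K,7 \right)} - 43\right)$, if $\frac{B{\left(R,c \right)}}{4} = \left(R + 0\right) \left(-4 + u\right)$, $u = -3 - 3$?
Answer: $7925$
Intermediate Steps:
$K = -9$ ($K = -3 - 6 = -9$)
$u = -6$ ($u = -3 - 3 = -6$)
$B{\left(R,c \right)} = - 40 R$ ($B{\left(R,c \right)} = 4 \left(R + 0\right) \left(-4 - 6\right) = 4 R \left(-10\right) = 4 \left(- 10 R\right) = - 40 R$)
$\left(\left(s - -2\right) + 5\right)^{2} \left(B{\left(K,7 \right)} - 43\right) = \left(\left(-2 - -2\right) + 5\right)^{2} \left(\left(-40\right) \left(-9\right) - 43\right) = \left(\left(-2 + 2\right) + 5\right)^{2} \left(360 - 43\right) = \left(0 + 5\right)^{2} \cdot 317 = 5^{2} \cdot 317 = 25 \cdot 317 = 7925$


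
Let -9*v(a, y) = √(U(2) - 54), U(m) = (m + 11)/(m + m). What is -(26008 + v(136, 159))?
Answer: -26008 + I*√203/18 ≈ -26008.0 + 0.79154*I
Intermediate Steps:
U(m) = (11 + m)/(2*m) (U(m) = (11 + m)/((2*m)) = (11 + m)*(1/(2*m)) = (11 + m)/(2*m))
v(a, y) = -I*√203/18 (v(a, y) = -√((½)*(11 + 2)/2 - 54)/9 = -√((½)*(½)*13 - 54)/9 = -√(13/4 - 54)/9 = -I*√203/18)
-(26008 + v(136, 159)) = -(26008 - I*√203/18) = -26008 + I*√203/18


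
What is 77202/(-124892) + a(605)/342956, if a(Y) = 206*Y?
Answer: -681974947/2677028797 ≈ -0.25475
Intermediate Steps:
77202/(-124892) + a(605)/342956 = 77202/(-124892) + (206*605)/342956 = 77202*(-1/124892) + 124630*(1/342956) = -38601/62446 + 62315/171478 = -681974947/2677028797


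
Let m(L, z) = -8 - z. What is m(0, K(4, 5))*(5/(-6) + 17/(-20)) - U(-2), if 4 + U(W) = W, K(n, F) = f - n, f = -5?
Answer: 259/60 ≈ 4.3167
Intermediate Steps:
K(n, F) = -5 - n
U(W) = -4 + W
m(0, K(4, 5))*(5/(-6) + 17/(-20)) - U(-2) = (-8 - (-5 - 1*4))*(5/(-6) + 17/(-20)) - (-4 - 2) = (-8 - (-5 - 4))*(5*(-1/6) + 17*(-1/20)) - 1*(-6) = (-8 - 1*(-9))*(-5/6 - 17/20) + 6 = (-8 + 9)*(-101/60) + 6 = 1*(-101/60) + 6 = -101/60 + 6 = 259/60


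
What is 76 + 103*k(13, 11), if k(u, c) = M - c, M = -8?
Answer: -1881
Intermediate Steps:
k(u, c) = -8 - c
76 + 103*k(13, 11) = 76 + 103*(-8 - 1*11) = 76 + 103*(-8 - 11) = 76 + 103*(-19) = 76 - 1957 = -1881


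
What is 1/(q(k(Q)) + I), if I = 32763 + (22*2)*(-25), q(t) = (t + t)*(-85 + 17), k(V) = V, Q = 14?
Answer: 1/29759 ≈ 3.3603e-5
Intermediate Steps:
q(t) = -136*t (q(t) = (2*t)*(-68) = -136*t)
I = 31663 (I = 32763 + 44*(-25) = 32763 - 1100 = 31663)
1/(q(k(Q)) + I) = 1/(-136*14 + 31663) = 1/(-1904 + 31663) = 1/29759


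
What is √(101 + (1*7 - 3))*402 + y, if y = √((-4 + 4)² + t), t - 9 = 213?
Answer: √222 + 402*√105 ≈ 4134.2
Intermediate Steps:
t = 222 (t = 9 + 213 = 222)
y = √222 (y = √((-4 + 4)² + 222) = √(0² + 222) = √(0 + 222) = √222 ≈ 14.900)
√(101 + (1*7 - 3))*402 + y = √(101 + (1*7 - 3))*402 + √222 = √(101 + (7 - 3))*402 + √222 = √(101 + 4)*402 + √222 = √105*402 + √222 = 402*√105 + √222 = √222 + 402*√105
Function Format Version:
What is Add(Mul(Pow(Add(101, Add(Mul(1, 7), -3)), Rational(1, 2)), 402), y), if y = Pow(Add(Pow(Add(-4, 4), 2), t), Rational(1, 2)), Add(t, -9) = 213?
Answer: Add(Pow(222, Rational(1, 2)), Mul(402, Pow(105, Rational(1, 2)))) ≈ 4134.2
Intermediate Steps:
t = 222 (t = Add(9, 213) = 222)
y = Pow(222, Rational(1, 2)) (y = Pow(Add(Pow(Add(-4, 4), 2), 222), Rational(1, 2)) = Pow(Add(Pow(0, 2), 222), Rational(1, 2)) = Pow(Add(0, 222), Rational(1, 2)) = Pow(222, Rational(1, 2)) ≈ 14.900)
Add(Mul(Pow(Add(101, Add(Mul(1, 7), -3)), Rational(1, 2)), 402), y) = Add(Mul(Pow(Add(101, Add(Mul(1, 7), -3)), Rational(1, 2)), 402), Pow(222, Rational(1, 2))) = Add(Mul(Pow(Add(101, Add(7, -3)), Rational(1, 2)), 402), Pow(222, Rational(1, 2))) = Add(Mul(Pow(Add(101, 4), Rational(1, 2)), 402), Pow(222, Rational(1, 2))) = Add(Mul(Pow(105, Rational(1, 2)), 402), Pow(222, Rational(1, 2))) = Add(Mul(402, Pow(105, Rational(1, 2))), Pow(222, Rational(1, 2))) = Add(Pow(222, Rational(1, 2)), Mul(402, Pow(105, Rational(1, 2))))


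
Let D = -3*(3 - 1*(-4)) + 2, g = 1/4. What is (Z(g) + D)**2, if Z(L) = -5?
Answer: 576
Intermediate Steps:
g = 1/4 ≈ 0.25000
D = -19 (D = -3*(3 + 4) + 2 = -3*7 + 2 = -21 + 2 = -19)
(Z(g) + D)**2 = (-5 - 19)**2 = (-24)**2 = 576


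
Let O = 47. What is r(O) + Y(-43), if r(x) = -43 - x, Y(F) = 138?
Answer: 48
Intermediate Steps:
r(O) + Y(-43) = (-43 - 1*47) + 138 = (-43 - 47) + 138 = -90 + 138 = 48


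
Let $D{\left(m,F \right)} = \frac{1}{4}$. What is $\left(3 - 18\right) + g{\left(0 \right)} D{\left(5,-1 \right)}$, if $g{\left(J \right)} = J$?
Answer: $-15$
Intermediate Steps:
$D{\left(m,F \right)} = \frac{1}{4}$
$\left(3 - 18\right) + g{\left(0 \right)} D{\left(5,-1 \right)} = \left(3 - 18\right) + 0 \cdot \frac{1}{4} = \left(3 - 18\right) + 0 = -15 + 0 = -15$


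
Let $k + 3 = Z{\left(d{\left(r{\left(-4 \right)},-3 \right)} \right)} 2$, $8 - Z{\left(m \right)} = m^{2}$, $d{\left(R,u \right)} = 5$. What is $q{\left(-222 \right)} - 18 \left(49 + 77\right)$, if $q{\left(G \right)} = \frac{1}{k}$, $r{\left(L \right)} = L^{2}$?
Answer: $- \frac{83917}{37} \approx -2268.0$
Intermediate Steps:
$Z{\left(m \right)} = 8 - m^{2}$
$k = -37$ ($k = -3 + \left(8 - 5^{2}\right) 2 = -3 + \left(8 - 25\right) 2 = -3 - 34 = -37$)
$q{\left(G \right)} = - \frac{1}{37}$ ($q{\left(G \right)} = \frac{1}{-37} = - \frac{1}{37}$)
$q{\left(-222 \right)} - 18 \left(49 + 77\right) = - \frac{1}{37} - 18 \left(49 + 77\right) = - \frac{1}{37} - 18 \cdot 126 = - \frac{1}{37} - 2268 = - \frac{83917}{37}$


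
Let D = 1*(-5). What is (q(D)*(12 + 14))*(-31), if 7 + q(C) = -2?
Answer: 7254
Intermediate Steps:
D = -5
q(C) = -9 (q(C) = -7 - 2 = -9)
(q(D)*(12 + 14))*(-31) = -9*(12 + 14)*(-31) = -9*26*(-31) = -234*(-31) = 7254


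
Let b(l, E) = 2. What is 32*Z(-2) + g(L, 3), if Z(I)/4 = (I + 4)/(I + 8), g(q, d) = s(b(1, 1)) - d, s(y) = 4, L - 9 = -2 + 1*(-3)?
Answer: 131/3 ≈ 43.667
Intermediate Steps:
L = 4 (L = 9 + (-2 + 1*(-3)) = 9 + (-2 - 3) = 9 - 5 = 4)
g(q, d) = 4 - d
Z(I) = 4*(4 + I)/(8 + I) (Z(I) = 4*((I + 4)/(I + 8)) = 4*((4 + I)/(8 + I)) = 4*(4 + I)/(8 + I))
32*Z(-2) + g(L, 3) = 32*(4*(4 - 2)/(8 - 2)) + (4 - 1*3) = 32*(4*2/6) + (4 - 3) = 32*(4*(⅙)*2) + 1 = 32*(4/3) + 1 = 128/3 + 1 = 131/3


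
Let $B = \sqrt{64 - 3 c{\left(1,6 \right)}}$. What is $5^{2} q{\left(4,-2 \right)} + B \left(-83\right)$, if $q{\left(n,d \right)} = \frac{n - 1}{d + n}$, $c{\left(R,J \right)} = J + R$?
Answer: $\frac{75}{2} - 83 \sqrt{43} \approx -506.77$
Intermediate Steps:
$q{\left(n,d \right)} = \frac{-1 + n}{d + n}$
$B = \sqrt{43}$ ($B = \sqrt{64 - 3 \left(6 + 1\right)} = \sqrt{64 - 21} = \sqrt{43} \approx 6.5574$)
$5^{2} q{\left(4,-2 \right)} + B \left(-83\right) = 5^{2} \frac{-1 + 4}{-2 + 4} + \sqrt{43} \left(-83\right) = 25 \cdot \frac{1}{2} \cdot 3 - 83 \sqrt{43} = 25 \cdot \frac{3}{2} - 83 \sqrt{43} = \frac{75}{2} - 83 \sqrt{43}$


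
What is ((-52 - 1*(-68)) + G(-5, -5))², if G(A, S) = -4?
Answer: 144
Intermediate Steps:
((-52 - 1*(-68)) + G(-5, -5))² = ((-52 - 1*(-68)) - 4)² = ((-52 + 68) - 4)² = (16 - 4)² = 12² = 144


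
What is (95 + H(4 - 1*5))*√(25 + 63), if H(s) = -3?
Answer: 184*√22 ≈ 863.04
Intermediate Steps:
(95 + H(4 - 1*5))*√(25 + 63) = (95 - 3)*√(25 + 63) = 92*√88 = 92*(2*√22) = 184*√22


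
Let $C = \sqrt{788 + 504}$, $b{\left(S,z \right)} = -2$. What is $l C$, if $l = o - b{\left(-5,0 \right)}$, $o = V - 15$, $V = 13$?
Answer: $0$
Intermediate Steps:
$C = 2 \sqrt{323}$ ($C = \sqrt{1292} = 2 \sqrt{323} \approx 35.944$)
$o = -2$ ($o = 13 - 15 = -2$)
$l = 0$ ($l = -2 - -2 = -2 + 2 = 0$)
$l C = 0 \cdot 2 \sqrt{323} = 0$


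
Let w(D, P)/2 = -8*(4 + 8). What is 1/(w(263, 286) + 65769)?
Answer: 1/65577 ≈ 1.5249e-5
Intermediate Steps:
w(D, P) = -192 (w(D, P) = 2*(-8*(4 + 8)) = 2*(-8*12) = 2*(-96) = -192)
1/(w(263, 286) + 65769) = 1/(-192 + 65769) = 1/65577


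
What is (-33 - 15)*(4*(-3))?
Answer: 576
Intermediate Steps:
(-33 - 15)*(4*(-3)) = -48*(-12) = 576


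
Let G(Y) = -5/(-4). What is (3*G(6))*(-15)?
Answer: -225/4 ≈ -56.250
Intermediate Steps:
G(Y) = 5/4 (G(Y) = -5*(-¼) = 5/4)
(3*G(6))*(-15) = (3*(5/4))*(-15) = (15/4)*(-15) = -225/4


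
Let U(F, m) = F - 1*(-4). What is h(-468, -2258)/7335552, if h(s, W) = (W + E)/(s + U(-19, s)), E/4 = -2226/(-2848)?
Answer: 802735/1261333495296 ≈ 6.3642e-7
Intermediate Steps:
U(F, m) = 4 + F (U(F, m) = F + 4 = 4 + F)
E = 1113/356 (E = 4*(-2226/(-2848)) = 4*(-2226*(-1/2848)) = 4*(1113/1424) = 1113/356 ≈ 3.1264)
h(s, W) = (1113/356 + W)/(-15 + s) (h(s, W) = (W + 1113/356)/(s + (4 - 19)) = (1113/356 + W)/(s - 15) = (1113/356 + W)/(-15 + s))
h(-468, -2258)/7335552 = ((1113/356 - 2258)/(-15 - 468))/7335552 = (-802735/356/(-483))*(1/7335552) = -1/483*(-802735/356)*(1/7335552) = (802735/171948)*(1/7335552) = 802735/1261333495296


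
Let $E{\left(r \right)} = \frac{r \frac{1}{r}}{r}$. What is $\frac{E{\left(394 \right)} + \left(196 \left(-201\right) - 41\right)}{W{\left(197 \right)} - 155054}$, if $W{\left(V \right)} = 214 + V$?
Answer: $\frac{15538177}{60929342} \approx 0.25502$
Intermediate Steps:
$E{\left(r \right)} = \frac{1}{r}$ ($E{\left(r \right)} = 1 \frac{1}{r} = \frac{1}{r}$)
$\frac{E{\left(394 \right)} + \left(196 \left(-201\right) - 41\right)}{W{\left(197 \right)} - 155054} = \frac{\frac{1}{394} + \left(196 \left(-201\right) - 41\right)}{\left(214 + 197\right) - 155054} = \frac{\frac{1}{394} - 39437}{411 + \left(-160144 + 5090\right)} = \frac{\frac{1}{394} - 39437}{411 - 155054} = - \frac{15538177}{394 \left(-154643\right)} = \left(- \frac{15538177}{394}\right) \left(- \frac{1}{154643}\right) = \frac{15538177}{60929342}$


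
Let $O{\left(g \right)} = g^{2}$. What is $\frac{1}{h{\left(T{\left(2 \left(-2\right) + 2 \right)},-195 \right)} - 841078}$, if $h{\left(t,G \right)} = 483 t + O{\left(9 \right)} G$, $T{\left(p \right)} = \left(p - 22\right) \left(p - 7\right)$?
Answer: $- \frac{1}{752545} \approx -1.3288 \cdot 10^{-6}$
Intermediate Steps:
$T{\left(p \right)} = \left(-22 + p\right) \left(-7 + p\right)$
$h{\left(t,G \right)} = 81 G + 483 t$ ($h{\left(t,G \right)} = 483 t + 9^{2} G = 483 t + 81 G = 81 G + 483 t$)
$\frac{1}{h{\left(T{\left(2 \left(-2\right) + 2 \right)},-195 \right)} - 841078} = \frac{1}{\left(81 \left(-195\right) + 483 \left(154 + \left(2 \left(-2\right) + 2\right)^{2} - 29 \left(2 \left(-2\right) + 2\right)\right)\right) - 841078} = \frac{1}{\left(-15795 + 483 \left(154 + \left(-4 + 2\right)^{2} - 29 \left(-4 + 2\right)\right)\right) - 841078} = \frac{1}{\left(-15795 + 483 \left(154 + \left(-2\right)^{2} - -58\right)\right) - 841078} = \frac{1}{\left(-15795 + 483 \left(154 + 4 + 58\right)\right) - 841078} = \frac{1}{\left(-15795 + 483 \cdot 216\right) - 841078} = \frac{1}{\left(-15795 + 104328\right) - 841078} = \frac{1}{88533 - 841078} = \frac{1}{-752545} = - \frac{1}{752545}$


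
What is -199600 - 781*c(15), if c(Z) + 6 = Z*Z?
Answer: -370639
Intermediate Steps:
c(Z) = -6 + Z**2 (c(Z) = -6 + Z*Z = -6 + Z**2)
-199600 - 781*c(15) = -199600 - 781*(-6 + 15**2) = -199600 - 781*(-6 + 225) = -199600 - 781*219 = -199600 - 171039 = -370639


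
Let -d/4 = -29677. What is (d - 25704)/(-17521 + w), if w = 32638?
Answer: 93004/15117 ≈ 6.1523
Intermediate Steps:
d = 118708 (d = -4*(-29677) = 118708)
(d - 25704)/(-17521 + w) = (118708 - 25704)/(-17521 + 32638) = 93004/15117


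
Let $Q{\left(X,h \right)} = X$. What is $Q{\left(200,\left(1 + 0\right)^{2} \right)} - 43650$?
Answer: $-43450$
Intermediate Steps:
$Q{\left(200,\left(1 + 0\right)^{2} \right)} - 43650 = 200 - 43650 = -43450$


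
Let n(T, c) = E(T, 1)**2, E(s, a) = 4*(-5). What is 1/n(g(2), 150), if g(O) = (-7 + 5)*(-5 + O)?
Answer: 1/400 ≈ 0.0025000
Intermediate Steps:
E(s, a) = -20
g(O) = 10 - 2*O (g(O) = -2*(-5 + O) = 10 - 2*O)
n(T, c) = 400 (n(T, c) = (-20)**2 = 400)
1/n(g(2), 150) = 1/400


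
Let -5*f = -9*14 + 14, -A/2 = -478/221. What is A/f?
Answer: 1195/6188 ≈ 0.19312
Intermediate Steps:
A = 956/221 (A = -(-956)/221 = -2*(-478/221) = 956/221 ≈ 4.3258)
f = 112/5 (f = -(-9*14 + 14)/5 = -(-126 + 14)/5 = -1/5*(-112) = 112/5 ≈ 22.400)
A/f = (956/221)/(112/5) = (5/112)*(956/221) = 1195/6188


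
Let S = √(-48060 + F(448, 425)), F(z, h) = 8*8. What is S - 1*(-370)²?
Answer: -136900 + 26*I*√71 ≈ -1.369e+5 + 219.08*I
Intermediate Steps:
F(z, h) = 64
S = 26*I*√71 (S = √(-48060 + 64) = √(-47996) = 26*I*√71 ≈ 219.08*I)
S - 1*(-370)² = 26*I*√71 - 1*(-370)² = 26*I*√71 - 1*136900 = 26*I*√71 - 136900 = -136900 + 26*I*√71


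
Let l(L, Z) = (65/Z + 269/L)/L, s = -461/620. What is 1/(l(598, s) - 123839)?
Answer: -164855444/20415557304907 ≈ -8.0750e-6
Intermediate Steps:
s = -461/620 (s = -461*1/620 = -461/620 ≈ -0.74355)
l(L, Z) = (65/Z + 269/L)/L
1/(l(598, s) - 123839) = 1/((269/598² + 65/(598*(-461/620))) - 123839) = 1/((269*(1/357604) + 65*(1/598)*(-620/461)) - 123839) = 1/((269/357604 - 1550/10603) - 123839) = 1/(-23975391/164855444 - 123839) = 1/(-20415557304907/164855444) = -164855444/20415557304907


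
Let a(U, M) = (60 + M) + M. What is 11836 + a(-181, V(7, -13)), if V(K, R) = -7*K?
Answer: 11798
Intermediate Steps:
a(U, M) = 60 + 2*M
11836 + a(-181, V(7, -13)) = 11836 + (60 + 2*(-7*7)) = 11836 + (60 + 2*(-49)) = 11836 + (60 - 98) = 11836 - 38 = 11798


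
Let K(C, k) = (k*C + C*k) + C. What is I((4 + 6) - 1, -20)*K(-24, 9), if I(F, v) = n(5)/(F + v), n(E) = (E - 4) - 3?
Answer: -912/11 ≈ -82.909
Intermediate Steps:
n(E) = -7 + E (n(E) = (-4 + E) - 3 = -7 + E)
K(C, k) = C + 2*C*k (K(C, k) = (C*k + C*k) + C = 2*C*k + C = C + 2*C*k)
I(F, v) = -2/(F + v) (I(F, v) = (-7 + 5)/(F + v) = -2/(F + v))
I((4 + 6) - 1, -20)*K(-24, 9) = (-2/(((4 + 6) - 1) - 20))*(-24*(1 + 2*9)) = (-2/((10 - 1) - 20))*(-24*(1 + 18)) = (-2/(9 - 20))*(-24*19) = -2/(-11)*(-456) = -2*(-1/11)*(-456) = (2/11)*(-456) = -912/11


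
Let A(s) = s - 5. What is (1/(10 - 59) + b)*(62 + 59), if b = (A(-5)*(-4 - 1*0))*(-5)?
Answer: -1185921/49 ≈ -24202.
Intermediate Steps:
A(s) = -5 + s
b = -200 (b = ((-5 - 5)*(-4 - 1*0))*(-5) = -10*(-4 + 0)*(-5) = -10*(-4)*(-5) = 40*(-5) = -200)
(1/(10 - 59) + b)*(62 + 59) = (1/(10 - 59) - 200)*(62 + 59) = (1/(-49) - 200)*121 = (-1/49 - 200)*121 = -9801/49*121 = -1185921/49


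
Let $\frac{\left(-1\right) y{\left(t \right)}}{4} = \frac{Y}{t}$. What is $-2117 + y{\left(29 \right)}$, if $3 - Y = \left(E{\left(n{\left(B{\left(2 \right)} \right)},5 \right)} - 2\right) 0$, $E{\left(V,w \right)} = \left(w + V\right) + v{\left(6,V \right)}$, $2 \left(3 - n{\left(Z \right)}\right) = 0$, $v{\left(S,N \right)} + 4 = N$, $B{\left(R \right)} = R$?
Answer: $- \frac{61405}{29} \approx -2117.4$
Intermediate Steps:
$v{\left(S,N \right)} = -4 + N$
$n{\left(Z \right)} = 3$ ($n{\left(Z \right)} = 3 - 0 = 3 + 0 = 3$)
$E{\left(V,w \right)} = -4 + w + 2 V$ ($E{\left(V,w \right)} = \left(w + V\right) + \left(-4 + V\right) = \left(V + w\right) + \left(-4 + V\right) = -4 + w + 2 V$)
$Y = 3$ ($Y = 3 - \left(\left(-4 + 5 + 2 \cdot 3\right) - 2\right) 0 = 3 - \left(\left(-4 + 5 + 6\right) - 2\right) 0 = 3 - \left(7 - 2\right) 0 = 3 - 5 \cdot 0 = 3 - 0 = 3 + 0 = 3$)
$y{\left(t \right)} = - \frac{12}{t}$ ($y{\left(t \right)} = - 4 \frac{3}{t} = - \frac{12}{t}$)
$-2117 + y{\left(29 \right)} = -2117 - \frac{12}{29} = - \frac{61405}{29}$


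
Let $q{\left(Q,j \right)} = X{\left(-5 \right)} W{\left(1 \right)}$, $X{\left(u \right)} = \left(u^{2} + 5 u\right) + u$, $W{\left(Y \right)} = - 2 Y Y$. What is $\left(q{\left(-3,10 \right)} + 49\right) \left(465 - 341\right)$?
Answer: $7316$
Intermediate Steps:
$W{\left(Y \right)} = - 2 Y^{2}$
$X{\left(u \right)} = u^{2} + 6 u$
$q{\left(Q,j \right)} = 10$ ($q{\left(Q,j \right)} = - 5 \left(6 - 5\right) \left(- 2 \cdot 1^{2}\right) = \left(-5\right) 1 \left(\left(-2\right) 1\right) = \left(-5\right) \left(-2\right) = 10$)
$\left(q{\left(-3,10 \right)} + 49\right) \left(465 - 341\right) = \left(10 + 49\right) \left(465 - 341\right) = 59 \cdot 124 = 7316$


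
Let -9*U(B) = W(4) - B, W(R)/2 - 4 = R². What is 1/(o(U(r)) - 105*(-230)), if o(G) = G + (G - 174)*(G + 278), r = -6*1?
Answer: -81/2003336 ≈ -4.0433e-5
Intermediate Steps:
r = -6
W(R) = 8 + 2*R²
U(B) = -40/9 + B/9 (U(B) = -((8 + 2*4²) - B)/9 = -((8 + 2*16) - B)/9 = -((8 + 32) - B)/9 = -(40 - B)/9 = -40/9 + B/9)
o(G) = G + (-174 + G)*(278 + G)
1/(o(U(r)) - 105*(-230)) = 1/((-48372 + (-40/9 + (⅑)*(-6))² + 105*(-40/9 + (⅑)*(-6))) - 105*(-230)) = 1/((-48372 + (-40/9 - ⅔)² + 105*(-40/9 - ⅔)) + 24150) = 1/((-48372 + (-46/9)² + 105*(-46/9)) + 24150) = 1/((-48372 + 2116/81 - 1610/3) + 24150) = 1/(-3959486/81 + 24150) = 1/(-2003336/81) = -81/2003336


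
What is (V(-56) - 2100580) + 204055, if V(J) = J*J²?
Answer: -2072141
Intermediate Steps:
V(J) = J³
(V(-56) - 2100580) + 204055 = ((-56)³ - 2100580) + 204055 = (-175616 - 2100580) + 204055 = -2276196 + 204055 = -2072141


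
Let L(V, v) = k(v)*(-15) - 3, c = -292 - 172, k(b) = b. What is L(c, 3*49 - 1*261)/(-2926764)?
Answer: -569/975588 ≈ -0.00058324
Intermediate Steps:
c = -464
L(V, v) = -3 - 15*v (L(V, v) = v*(-15) - 3 = -15*v - 3 = -3 - 15*v)
L(c, 3*49 - 1*261)/(-2926764) = (-3 - 15*(3*49 - 1*261))/(-2926764) = (-3 - 15*(147 - 261))*(-1/2926764) = (-3 - 15*(-114))*(-1/2926764) = (-3 + 1710)*(-1/2926764) = 1707*(-1/2926764) = -569/975588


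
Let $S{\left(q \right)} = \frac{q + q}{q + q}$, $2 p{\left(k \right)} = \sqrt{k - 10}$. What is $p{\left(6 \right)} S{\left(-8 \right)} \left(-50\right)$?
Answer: $- 50 i \approx - 50.0 i$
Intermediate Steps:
$p{\left(k \right)} = \frac{\sqrt{-10 + k}}{2}$ ($p{\left(k \right)} = \frac{\sqrt{k - 10}}{2} = \frac{\sqrt{-10 + k}}{2}$)
$S{\left(q \right)} = 1$ ($S{\left(q \right)} = \frac{2 q}{2 q} = 2 q \frac{1}{2 q} = 1$)
$p{\left(6 \right)} S{\left(-8 \right)} \left(-50\right) = \frac{\sqrt{-10 + 6}}{2} \cdot 1 \left(-50\right) = \frac{\sqrt{-4}}{2} \cdot 1 \left(-50\right) = \frac{2 i}{2} \cdot 1 \left(-50\right) = i 1 \left(-50\right) = i \left(-50\right) = - 50 i$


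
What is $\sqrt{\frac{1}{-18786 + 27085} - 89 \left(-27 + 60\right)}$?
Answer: $\frac{3491 i \sqrt{16598}}{8299} \approx 54.194 i$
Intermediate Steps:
$\sqrt{\frac{1}{-18786 + 27085} - 89 \left(-27 + 60\right)} = \sqrt{\frac{1}{8299} - 2937} = \sqrt{- \frac{24374162}{8299}} = \frac{3491 i \sqrt{16598}}{8299}$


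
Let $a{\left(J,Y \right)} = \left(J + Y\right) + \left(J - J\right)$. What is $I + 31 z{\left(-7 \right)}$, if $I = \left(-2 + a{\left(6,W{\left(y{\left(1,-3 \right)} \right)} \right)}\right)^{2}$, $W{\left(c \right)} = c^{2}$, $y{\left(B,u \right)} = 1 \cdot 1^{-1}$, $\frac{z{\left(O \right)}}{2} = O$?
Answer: $-409$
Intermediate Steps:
$z{\left(O \right)} = 2 O$
$y{\left(B,u \right)} = 1$ ($y{\left(B,u \right)} = 1 \cdot 1 = 1$)
$a{\left(J,Y \right)} = J + Y$ ($a{\left(J,Y \right)} = \left(J + Y\right) + 0 = J + Y$)
$I = 25$ ($I = \left(-2 + \left(6 + 1^{2}\right)\right)^{2} = \left(-2 + \left(6 + 1\right)\right)^{2} = \left(-2 + 7\right)^{2} = 5^{2} = 25$)
$I + 31 z{\left(-7 \right)} = 25 + 31 \cdot 2 \left(-7\right) = 25 + 31 \left(-14\right) = 25 - 434 = -409$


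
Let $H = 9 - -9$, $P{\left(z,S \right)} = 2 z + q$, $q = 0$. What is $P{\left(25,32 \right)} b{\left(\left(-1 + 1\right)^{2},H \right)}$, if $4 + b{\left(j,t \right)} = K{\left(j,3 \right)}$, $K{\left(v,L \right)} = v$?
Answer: $-200$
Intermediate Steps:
$P{\left(z,S \right)} = 2 z$ ($P{\left(z,S \right)} = 2 z + 0 = 2 z$)
$H = 18$ ($H = 9 + 9 = 18$)
$b{\left(j,t \right)} = -4 + j$
$P{\left(25,32 \right)} b{\left(\left(-1 + 1\right)^{2},H \right)} = 2 \cdot 25 \left(-4 + \left(-1 + 1\right)^{2}\right) = 50 \left(-4 + 0^{2}\right) = 50 \left(-4 + 0\right) = 50 \left(-4\right) = -200$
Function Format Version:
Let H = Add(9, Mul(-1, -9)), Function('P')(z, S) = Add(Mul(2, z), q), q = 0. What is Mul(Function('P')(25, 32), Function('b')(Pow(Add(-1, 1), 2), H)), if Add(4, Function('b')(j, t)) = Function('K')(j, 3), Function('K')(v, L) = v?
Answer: -200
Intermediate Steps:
Function('P')(z, S) = Mul(2, z) (Function('P')(z, S) = Add(Mul(2, z), 0) = Mul(2, z))
H = 18 (H = Add(9, 9) = 18)
Function('b')(j, t) = Add(-4, j)
Mul(Function('P')(25, 32), Function('b')(Pow(Add(-1, 1), 2), H)) = Mul(Mul(2, 25), Add(-4, Pow(Add(-1, 1), 2))) = Mul(50, Add(-4, Pow(0, 2))) = Mul(50, Add(-4, 0)) = Mul(50, -4) = -200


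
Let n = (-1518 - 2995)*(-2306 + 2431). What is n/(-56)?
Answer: 564125/56 ≈ 10074.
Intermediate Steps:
n = -564125 (n = -4513*125 = -564125)
n/(-56) = -564125/(-56) = -564125*(-1/56) = 564125/56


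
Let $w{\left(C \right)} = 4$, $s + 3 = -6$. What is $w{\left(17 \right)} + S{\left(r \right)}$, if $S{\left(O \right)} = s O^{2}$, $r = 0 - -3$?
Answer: $-77$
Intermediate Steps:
$s = -9$ ($s = -3 - 6 = -9$)
$r = 3$ ($r = 0 + 3 = 3$)
$S{\left(O \right)} = - 9 O^{2}$
$w{\left(17 \right)} + S{\left(r \right)} = 4 - 9 \cdot 3^{2} = 4 - 81 = -77$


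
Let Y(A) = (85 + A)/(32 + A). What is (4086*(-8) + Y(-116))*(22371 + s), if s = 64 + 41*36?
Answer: -65653891271/84 ≈ -7.8159e+8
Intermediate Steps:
Y(A) = (85 + A)/(32 + A)
s = 1540 (s = 64 + 1476 = 1540)
(4086*(-8) + Y(-116))*(22371 + s) = (4086*(-8) + (85 - 116)/(32 - 116))*(22371 + 1540) = (-32688 - 31/(-84))*23911 = (-32688 - 1/84*(-31))*23911 = (-32688 + 31/84)*23911 = -2745761/84*23911 = -65653891271/84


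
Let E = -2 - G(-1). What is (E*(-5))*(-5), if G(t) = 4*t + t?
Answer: 75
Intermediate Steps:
G(t) = 5*t
E = 3 (E = -2 - 5*(-1) = -2 - 1*(-5) = -2 + 5 = 3)
(E*(-5))*(-5) = (3*(-5))*(-5) = -15*(-5) = 75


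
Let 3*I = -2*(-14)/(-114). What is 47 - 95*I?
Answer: 493/9 ≈ 54.778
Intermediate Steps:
I = -14/171 (I = (-2*(-14)/(-114))/3 = (28*(-1/114))/3 = (⅓)*(-14/57) = -14/171 ≈ -0.081871)
47 - 95*I = 47 - 95*(-14/171) = 47 + 70/9 = 493/9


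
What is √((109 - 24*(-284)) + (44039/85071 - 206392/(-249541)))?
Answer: √3121411333522370965621566/21228702411 ≈ 83.225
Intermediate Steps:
√((109 - 24*(-284)) + (44039/85071 - 206392/(-249541))) = √((109 + 6816) + (44039*(1/85071) - 206392*(-1/249541))) = √(6925 + (44039/85071 + 206392/249541)) = √(6925 + 28547509931/21228702411) = √(147037311706106/21228702411) = √3121411333522370965621566/21228702411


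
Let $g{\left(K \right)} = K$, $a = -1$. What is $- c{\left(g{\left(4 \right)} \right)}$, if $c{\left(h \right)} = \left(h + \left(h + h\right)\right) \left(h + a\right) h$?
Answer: $-144$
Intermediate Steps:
$c{\left(h \right)} = 3 h^{2} \left(-1 + h\right)$ ($c{\left(h \right)} = \left(h + \left(h + h\right)\right) \left(h - 1\right) h = \left(h + 2 h\right) \left(-1 + h\right) h = 3 h \left(-1 + h\right) h = 3 h^{2} \left(-1 + h\right)$)
$- c{\left(g{\left(4 \right)} \right)} = - 3 \cdot 4^{2} \left(-1 + 4\right) = - 3 \cdot 16 \cdot 3 = \left(-1\right) 144 = -144$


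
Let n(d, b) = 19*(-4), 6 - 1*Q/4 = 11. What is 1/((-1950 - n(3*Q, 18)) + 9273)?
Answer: 1/7399 ≈ 0.00013515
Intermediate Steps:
Q = -20 (Q = 24 - 4*11 = 24 - 44 = -20)
n(d, b) = -76
1/((-1950 - n(3*Q, 18)) + 9273) = 1/((-1950 - 1*(-76)) + 9273) = 1/((-1950 + 76) + 9273) = 1/(-1874 + 9273) = 1/7399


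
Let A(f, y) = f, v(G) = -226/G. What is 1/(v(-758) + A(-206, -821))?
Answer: -379/77961 ≈ -0.0048614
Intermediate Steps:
1/(v(-758) + A(-206, -821)) = 1/(-226/(-758) - 206) = 1/(-226*(-1/758) - 206) = 1/(113/379 - 206) = 1/(-77961/379) = -379/77961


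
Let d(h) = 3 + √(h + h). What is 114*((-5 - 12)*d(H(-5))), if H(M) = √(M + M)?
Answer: -5814 - 1938*(-5)^(¼)*2^(¾) ≈ -9260.3 - 3446.3*I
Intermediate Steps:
H(M) = √2*√M (H(M) = √(2*M) = √2*√M)
d(h) = 3 + √2*√h (d(h) = 3 + √(2*h) = 3 + √2*√h)
114*((-5 - 12)*d(H(-5))) = 114*((-5 - 12)*(3 + √2*√(√2*√(-5)))) = 114*(-17*(3 + √2*√(√2*(I*√5)))) = 114*(-17*(3 + √2*√(I*√10))) = 114*(-17*(3 + √2*(10^(¼)*√I))) = 114*(-17*(3 + 2^(¾)*5^(¼)*√I)) = 114*(-51 - 17*2^(¾)*5^(¼)*√I) = -5814 - 1938*2^(¾)*5^(¼)*√I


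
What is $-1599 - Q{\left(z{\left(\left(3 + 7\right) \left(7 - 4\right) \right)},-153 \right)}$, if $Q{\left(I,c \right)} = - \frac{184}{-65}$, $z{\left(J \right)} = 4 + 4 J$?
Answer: $- \frac{104119}{65} \approx -1601.8$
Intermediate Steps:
$Q{\left(I,c \right)} = \frac{184}{65}$ ($Q{\left(I,c \right)} = \left(-184\right) \left(- \frac{1}{65}\right) = \frac{184}{65}$)
$-1599 - Q{\left(z{\left(\left(3 + 7\right) \left(7 - 4\right) \right)},-153 \right)} = -1599 - \frac{184}{65} = - \frac{104119}{65}$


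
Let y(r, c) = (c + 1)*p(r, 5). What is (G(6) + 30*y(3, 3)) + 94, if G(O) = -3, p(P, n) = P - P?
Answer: 91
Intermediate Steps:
p(P, n) = 0
y(r, c) = 0 (y(r, c) = (c + 1)*0 = (1 + c)*0 = 0)
(G(6) + 30*y(3, 3)) + 94 = (-3 + 30*0) + 94 = (-3 + 0) + 94 = -3 + 94 = 91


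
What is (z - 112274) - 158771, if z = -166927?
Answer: -437972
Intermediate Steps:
(z - 112274) - 158771 = (-166927 - 112274) - 158771 = -279201 - 158771 = -437972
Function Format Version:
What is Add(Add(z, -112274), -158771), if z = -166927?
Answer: -437972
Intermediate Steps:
Add(Add(z, -112274), -158771) = Add(Add(-166927, -112274), -158771) = Add(-279201, -158771) = -437972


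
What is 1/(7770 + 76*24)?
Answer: 1/9594 ≈ 0.00010423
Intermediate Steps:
1/(7770 + 76*24) = 1/(7770 + 1824) = 1/9594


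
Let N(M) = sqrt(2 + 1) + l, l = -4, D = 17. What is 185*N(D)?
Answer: -740 + 185*sqrt(3) ≈ -419.57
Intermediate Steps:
N(M) = -4 + sqrt(3) (N(M) = sqrt(2 + 1) - 4 = sqrt(3) - 4 = -4 + sqrt(3))
185*N(D) = 185*(-4 + sqrt(3)) = -740 + 185*sqrt(3)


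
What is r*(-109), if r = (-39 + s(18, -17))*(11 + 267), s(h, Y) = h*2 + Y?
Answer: 606040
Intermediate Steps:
s(h, Y) = Y + 2*h (s(h, Y) = 2*h + Y = Y + 2*h)
r = -5560 (r = (-39 + (-17 + 2*18))*(11 + 267) = (-39 + (-17 + 36))*278 = (-39 + 19)*278 = -20*278 = -5560)
r*(-109) = -5560*(-109) = 606040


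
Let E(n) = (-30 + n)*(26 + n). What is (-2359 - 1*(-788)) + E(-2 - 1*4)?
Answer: -2291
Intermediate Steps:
(-2359 - 1*(-788)) + E(-2 - 1*4) = (-2359 - 1*(-788)) + (-780 + (-2 - 1*4)**2 - 4*(-2 - 1*4)) = (-2359 + 788) + (-780 + (-2 - 4)**2 - 4*(-2 - 4)) = -1571 + (-780 + (-6)**2 - 4*(-6)) = -1571 + (-780 + 36 + 24) = -1571 - 720 = -2291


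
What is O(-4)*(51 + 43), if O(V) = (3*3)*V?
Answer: -3384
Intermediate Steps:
O(V) = 9*V
O(-4)*(51 + 43) = (9*(-4))*(51 + 43) = -36*94 = -3384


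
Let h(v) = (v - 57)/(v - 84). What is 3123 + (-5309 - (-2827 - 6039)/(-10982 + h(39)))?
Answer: -60036609/27454 ≈ -2186.8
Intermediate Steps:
h(v) = (-57 + v)/(-84 + v)
3123 + (-5309 - (-2827 - 6039)/(-10982 + h(39))) = 3123 + (-5309 - (-2827 - 6039)/(-10982 + (-57 + 39)/(-84 + 39))) = 3123 + (-5309 - (-8866)/(-10982 - 18/(-45))) = 3123 + (-5309 - (-8866)/(-10982 - 1/45*(-18))) = 3123 + (-5309 - (-8866)/(-10982 + ⅖)) = 3123 + (-5309 - (-8866)/(-54908/5)) = 3123 + (-5309 - (-8866)*(-5)/54908) = 3123 + (-5309 - 1*22165/27454) = 3123 + (-5309 - 22165/27454) = 3123 - 145775451/27454 = -60036609/27454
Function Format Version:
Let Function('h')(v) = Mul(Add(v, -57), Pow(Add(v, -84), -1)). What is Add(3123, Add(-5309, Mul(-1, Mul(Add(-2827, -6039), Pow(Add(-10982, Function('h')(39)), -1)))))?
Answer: Rational(-60036609, 27454) ≈ -2186.8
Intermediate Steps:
Function('h')(v) = Mul(Pow(Add(-84, v), -1), Add(-57, v)) (Function('h')(v) = Mul(Add(-57, v), Pow(Add(-84, v), -1)) = Mul(Pow(Add(-84, v), -1), Add(-57, v)))
Add(3123, Add(-5309, Mul(-1, Mul(Add(-2827, -6039), Pow(Add(-10982, Function('h')(39)), -1))))) = Add(3123, Add(-5309, Mul(-1, Mul(Add(-2827, -6039), Pow(Add(-10982, Mul(Pow(Add(-84, 39), -1), Add(-57, 39))), -1))))) = Add(3123, Add(-5309, Mul(-1, Mul(-8866, Pow(Add(-10982, Mul(Pow(-45, -1), -18)), -1))))) = Add(3123, Add(-5309, Mul(-1, Mul(-8866, Pow(Add(-10982, Mul(Rational(-1, 45), -18)), -1))))) = Add(3123, Add(-5309, Mul(-1, Mul(-8866, Pow(Add(-10982, Rational(2, 5)), -1))))) = Add(3123, Add(-5309, Mul(-1, Mul(-8866, Pow(Rational(-54908, 5), -1))))) = Add(3123, Add(-5309, Mul(-1, Mul(-8866, Rational(-5, 54908))))) = Add(3123, Add(-5309, Mul(-1, Rational(22165, 27454)))) = Add(3123, Add(-5309, Rational(-22165, 27454))) = Add(3123, Rational(-145775451, 27454)) = Rational(-60036609, 27454)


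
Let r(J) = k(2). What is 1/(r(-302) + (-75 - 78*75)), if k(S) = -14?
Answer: -1/5939 ≈ -0.00016838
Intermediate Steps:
r(J) = -14
1/(r(-302) + (-75 - 78*75)) = 1/(-14 + (-75 - 78*75)) = 1/(-14 + (-75 - 5850)) = 1/(-14 - 5925) = 1/(-5939) = -1/5939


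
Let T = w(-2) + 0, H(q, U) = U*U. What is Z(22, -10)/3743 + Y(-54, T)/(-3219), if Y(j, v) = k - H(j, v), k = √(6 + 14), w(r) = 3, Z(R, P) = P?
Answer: 499/4016239 - 2*√5/3219 ≈ -0.0012650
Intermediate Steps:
H(q, U) = U²
k = 2*√5 (k = √20 = 2*√5 ≈ 4.4721)
T = 3 (T = 3 + 0 = 3)
Y(j, v) = -v² + 2*√5 (Y(j, v) = 2*√5 - v² = -v² + 2*√5)
Z(22, -10)/3743 + Y(-54, T)/(-3219) = -10/3743 + (-1*3² + 2*√5)/(-3219) = -10*1/3743 + (-1*9 + 2*√5)*(-1/3219) = -10/3743 + (-9 + 2*√5)*(-1/3219) = -10/3743 + (3/1073 - 2*√5/3219) = 499/4016239 - 2*√5/3219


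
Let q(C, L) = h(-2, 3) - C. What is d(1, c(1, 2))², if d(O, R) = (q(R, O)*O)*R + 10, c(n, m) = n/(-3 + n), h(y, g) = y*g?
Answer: 2601/16 ≈ 162.56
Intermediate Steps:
h(y, g) = g*y
q(C, L) = -6 - C (q(C, L) = 3*(-2) - C = -6 - C)
d(O, R) = 10 + O*R*(-6 - R) (d(O, R) = ((-6 - R)*O)*R + 10 = (O*(-6 - R))*R + 10 = O*R*(-6 - R) + 10 = 10 + O*R*(-6 - R))
d(1, c(1, 2))² = (10 - 1*1*1/(-3 + 1)*(6 + 1/(-3 + 1)))² = (10 - 1*1*1/(-2)*(6 + 1/(-2)))² = (10 - 1*1*1*(-½)*(6 + 1*(-½)))² = (10 - 1*1*(-½)*(6 - ½))² = (10 - 1*1*(-½)*11/2)² = (10 + 11/4)² = (51/4)² = 2601/16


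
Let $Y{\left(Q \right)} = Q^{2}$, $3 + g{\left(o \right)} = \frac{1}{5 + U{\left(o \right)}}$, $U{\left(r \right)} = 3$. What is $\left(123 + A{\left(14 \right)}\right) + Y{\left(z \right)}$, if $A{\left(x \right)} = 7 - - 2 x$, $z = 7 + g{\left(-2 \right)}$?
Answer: $\frac{11201}{64} \approx 175.02$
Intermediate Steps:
$g{\left(o \right)} = - \frac{23}{8}$ ($g{\left(o \right)} = -3 + \frac{1}{5 + 3} = -3 + \frac{1}{8} = - \frac{23}{8}$)
$z = \frac{33}{8}$ ($z = 7 - \frac{23}{8} = \frac{33}{8} \approx 4.125$)
$A{\left(x \right)} = 7 + 2 x$
$\left(123 + A{\left(14 \right)}\right) + Y{\left(z \right)} = \left(123 + \left(7 + 2 \cdot 14\right)\right) + \left(\frac{33}{8}\right)^{2} = \left(123 + \left(7 + 28\right)\right) + \frac{1089}{64} = \left(123 + 35\right) + \frac{1089}{64} = 158 + \frac{1089}{64} = \frac{11201}{64}$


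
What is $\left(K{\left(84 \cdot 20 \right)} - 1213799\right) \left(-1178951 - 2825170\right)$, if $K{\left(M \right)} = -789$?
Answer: $4863357317148$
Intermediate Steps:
$\left(K{\left(84 \cdot 20 \right)} - 1213799\right) \left(-1178951 - 2825170\right) = \left(-789 - 1213799\right) \left(-1178951 - 2825170\right) = \left(-1214588\right) \left(-4004121\right) = 4863357317148$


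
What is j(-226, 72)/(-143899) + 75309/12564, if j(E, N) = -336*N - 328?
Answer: 3714986357/602649012 ≈ 6.1644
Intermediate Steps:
j(E, N) = -328 - 336*N
j(-226, 72)/(-143899) + 75309/12564 = (-328 - 336*72)/(-143899) + 75309/12564 = (-328 - 24192)*(-1/143899) + 75309*(1/12564) = -24520*(-1/143899) + 25103/4188 = 24520/143899 + 25103/4188 = 3714986357/602649012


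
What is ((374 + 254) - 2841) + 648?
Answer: -1565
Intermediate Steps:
((374 + 254) - 2841) + 648 = (628 - 2841) + 648 = -2213 + 648 = -1565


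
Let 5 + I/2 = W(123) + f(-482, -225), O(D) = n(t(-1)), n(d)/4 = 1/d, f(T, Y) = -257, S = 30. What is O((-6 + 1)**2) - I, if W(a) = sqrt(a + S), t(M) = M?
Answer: 520 - 6*sqrt(17) ≈ 495.26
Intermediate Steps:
W(a) = sqrt(30 + a) (W(a) = sqrt(a + 30) = sqrt(30 + a))
n(d) = 4/d
O(D) = -4 (O(D) = 4/(-1) = 4*(-1) = -4)
I = -524 + 6*sqrt(17) (I = -10 + 2*(sqrt(30 + 123) - 257) = -10 + 2*(sqrt(153) - 257) = -10 + 2*(3*sqrt(17) - 257) = -10 + 2*(-257 + 3*sqrt(17)) = -10 + (-514 + 6*sqrt(17)) = -524 + 6*sqrt(17) ≈ -499.26)
O((-6 + 1)**2) - I = -4 - (-524 + 6*sqrt(17)) = -4 + (524 - 6*sqrt(17)) = 520 - 6*sqrt(17)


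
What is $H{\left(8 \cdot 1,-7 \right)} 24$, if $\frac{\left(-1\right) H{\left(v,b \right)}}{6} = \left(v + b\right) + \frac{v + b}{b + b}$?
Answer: $- \frac{936}{7} \approx -133.71$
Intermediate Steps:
$H{\left(v,b \right)} = - 6 b - 6 v - \frac{3 \left(b + v\right)}{b}$ ($H{\left(v,b \right)} = - 6 \left(\left(v + b\right) + \frac{v + b}{b + b}\right) = - 6 \left(\left(b + v\right) + \frac{b + v}{2 b}\right) = - 6 \left(b + v + \frac{b + v}{2 b}\right) = - 6 b - 6 v - \frac{3 \left(b + v\right)}{b}$)
$H{\left(8 \cdot 1,-7 \right)} 24 = \left(-3 - -42 - 6 \cdot 8 \cdot 1 - \frac{3 \cdot 8 \cdot 1}{-7}\right) 24 = \left(-3 + 42 - 48 - 24 \left(- \frac{1}{7}\right)\right) 24 = \left(-3 + 42 - 48 + \frac{24}{7}\right) 24 = \left(- \frac{39}{7}\right) 24 = - \frac{936}{7}$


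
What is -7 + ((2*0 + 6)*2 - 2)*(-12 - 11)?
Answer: -237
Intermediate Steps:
-7 + ((2*0 + 6)*2 - 2)*(-12 - 11) = -7 + ((0 + 6)*2 - 2)*(-23) = -7 + (6*2 - 2)*(-23) = -7 + (12 - 2)*(-23) = -7 + 10*(-23) = -7 - 230 = -237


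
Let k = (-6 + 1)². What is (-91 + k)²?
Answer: 4356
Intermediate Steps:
k = 25 (k = (-5)² = 25)
(-91 + k)² = (-91 + 25)² = (-66)² = 4356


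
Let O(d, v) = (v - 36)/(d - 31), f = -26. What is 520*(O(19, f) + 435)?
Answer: 686660/3 ≈ 2.2889e+5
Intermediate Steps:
O(d, v) = (-36 + v)/(-31 + d)
520*(O(19, f) + 435) = 520*((-36 - 26)/(-31 + 19) + 435) = 520*(-62/(-12) + 435) = 520*(-1/12*(-62) + 435) = 520*(31/6 + 435) = 520*(2641/6) = 686660/3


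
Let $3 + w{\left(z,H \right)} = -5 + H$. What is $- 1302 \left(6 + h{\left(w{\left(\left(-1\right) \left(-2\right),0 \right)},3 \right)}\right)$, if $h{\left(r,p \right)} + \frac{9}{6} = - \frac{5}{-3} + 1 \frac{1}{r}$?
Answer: $- \frac{31465}{4} \approx -7866.3$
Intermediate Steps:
$w{\left(z,H \right)} = -8 + H$ ($w{\left(z,H \right)} = -3 + \left(-5 + H\right) = -8 + H$)
$h{\left(r,p \right)} = \frac{1}{6} + \frac{1}{r}$ ($h{\left(r,p \right)} = - \frac{3}{2} + \left(- \frac{5}{-3} + 1 \frac{1}{r}\right) = - \frac{3}{2} + \left(\left(-5\right) \left(- \frac{1}{3}\right) + \frac{1}{r}\right) = - \frac{3}{2} + \left(\frac{5}{3} + \frac{1}{r}\right) = \frac{1}{6} + \frac{1}{r}$)
$- 1302 \left(6 + h{\left(w{\left(\left(-1\right) \left(-2\right),0 \right)},3 \right)}\right) = - 1302 \left(6 + \frac{6 + \left(-8 + 0\right)}{6 \left(-8 + 0\right)}\right) = - 1302 \left(6 + \frac{6 - 8}{6 \left(-8\right)}\right) = - 1302 \left(6 + \frac{1}{6} \left(- \frac{1}{8}\right) \left(-2\right)\right) = - 1302 \left(6 + \frac{1}{24}\right) = \left(-1302\right) \frac{145}{24} = - \frac{31465}{4}$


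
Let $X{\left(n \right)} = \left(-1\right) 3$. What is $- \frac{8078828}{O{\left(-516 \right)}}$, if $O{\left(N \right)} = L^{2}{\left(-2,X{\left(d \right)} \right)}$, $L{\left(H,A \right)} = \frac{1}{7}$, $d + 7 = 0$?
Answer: $-395862572$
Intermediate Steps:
$d = -7$ ($d = -7 + 0 = -7$)
$X{\left(n \right)} = -3$
$L{\left(H,A \right)} = \frac{1}{7}$
$O{\left(N \right)} = \frac{1}{49}$ ($O{\left(N \right)} = \left(\frac{1}{7}\right)^{2} = \frac{1}{49}$)
$- \frac{8078828}{O{\left(-516 \right)}} = - 8078828 \frac{1}{\frac{1}{49}} = \left(-8078828\right) 49 = -395862572$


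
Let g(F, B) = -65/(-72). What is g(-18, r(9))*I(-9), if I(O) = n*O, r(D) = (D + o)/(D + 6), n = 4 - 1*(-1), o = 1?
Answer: -325/8 ≈ -40.625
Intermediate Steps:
n = 5 (n = 4 + 1 = 5)
r(D) = (1 + D)/(6 + D) (r(D) = (D + 1)/(D + 6) = (1 + D)/(6 + D))
g(F, B) = 65/72 (g(F, B) = -65*(-1/72) = 65/72)
I(O) = 5*O
g(-18, r(9))*I(-9) = 65*(5*(-9))/72 = (65/72)*(-45) = -325/8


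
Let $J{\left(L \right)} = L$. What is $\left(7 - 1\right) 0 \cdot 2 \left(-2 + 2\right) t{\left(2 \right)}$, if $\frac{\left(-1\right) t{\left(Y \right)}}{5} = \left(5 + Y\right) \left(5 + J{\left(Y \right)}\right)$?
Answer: $0$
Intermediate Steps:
$t{\left(Y \right)} = - 5 \left(5 + Y\right)^{2}$ ($t{\left(Y \right)} = - 5 \left(5 + Y\right) \left(5 + Y\right) = - 5 \left(5 + Y\right)^{2}$)
$\left(7 - 1\right) 0 \cdot 2 \left(-2 + 2\right) t{\left(2 \right)} = \left(7 - 1\right) 0 \cdot 2 \left(-2 + 2\right) \left(-125 - 100 - 5 \cdot 2^{2}\right) = \left(7 - 1\right) 0 \cdot 0 \left(-125 - 100 - 20\right) = 6 \cdot 0 \left(-125 - 100 - 20\right) = 0 \left(-245\right) = 0$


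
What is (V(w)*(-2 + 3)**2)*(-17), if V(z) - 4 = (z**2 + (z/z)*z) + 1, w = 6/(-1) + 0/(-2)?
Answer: -595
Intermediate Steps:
w = -6 (w = 6*(-1) + 0*(-1/2) = -6 + 0 = -6)
V(z) = 5 + z + z**2 (V(z) = 4 + ((z**2 + (z/z)*z) + 1) = 4 + ((z**2 + 1*z) + 1) = 4 + ((z**2 + z) + 1) = 4 + ((z + z**2) + 1) = 4 + (1 + z + z**2) = 5 + z + z**2)
(V(w)*(-2 + 3)**2)*(-17) = ((5 - 6 + (-6)**2)*(-2 + 3)**2)*(-17) = ((5 - 6 + 36)*1**2)*(-17) = (35*1)*(-17) = 35*(-17) = -595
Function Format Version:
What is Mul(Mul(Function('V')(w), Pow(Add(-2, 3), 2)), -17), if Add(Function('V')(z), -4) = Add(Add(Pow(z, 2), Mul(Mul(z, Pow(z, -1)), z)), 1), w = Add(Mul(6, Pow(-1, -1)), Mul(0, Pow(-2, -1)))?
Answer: -595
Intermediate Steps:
w = -6 (w = Add(Mul(6, -1), Mul(0, Rational(-1, 2))) = Add(-6, 0) = -6)
Function('V')(z) = Add(5, z, Pow(z, 2)) (Function('V')(z) = Add(4, Add(Add(Pow(z, 2), Mul(Mul(z, Pow(z, -1)), z)), 1)) = Add(4, Add(Add(Pow(z, 2), Mul(1, z)), 1)) = Add(4, Add(Add(Pow(z, 2), z), 1)) = Add(4, Add(Add(z, Pow(z, 2)), 1)) = Add(4, Add(1, z, Pow(z, 2))) = Add(5, z, Pow(z, 2)))
Mul(Mul(Function('V')(w), Pow(Add(-2, 3), 2)), -17) = Mul(Mul(Add(5, -6, Pow(-6, 2)), Pow(Add(-2, 3), 2)), -17) = Mul(Mul(Add(5, -6, 36), Pow(1, 2)), -17) = Mul(Mul(35, 1), -17) = Mul(35, -17) = -595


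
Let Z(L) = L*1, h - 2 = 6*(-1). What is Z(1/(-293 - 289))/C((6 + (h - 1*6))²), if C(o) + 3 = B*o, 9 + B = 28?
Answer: -1/175182 ≈ -5.7084e-6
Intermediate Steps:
B = 19 (B = -9 + 28 = 19)
h = -4 (h = 2 + 6*(-1) = 2 - 6 = -4)
C(o) = -3 + 19*o
Z(L) = L
Z(1/(-293 - 289))/C((6 + (h - 1*6))²) = 1/((-293 - 289)*(-3 + 19*(6 + (-4 - 1*6))²)) = 1/((-582)*(-3 + 19*(6 + (-4 - 6))²)) = -1/(582*(-3 + 19*(6 - 10)²)) = -1/(582*(-3 + 19*(-4)²)) = -1/(582*(-3 + 19*16)) = -1/(582*(-3 + 304)) = -1/582/301 = -1/582*1/301 = -1/175182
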